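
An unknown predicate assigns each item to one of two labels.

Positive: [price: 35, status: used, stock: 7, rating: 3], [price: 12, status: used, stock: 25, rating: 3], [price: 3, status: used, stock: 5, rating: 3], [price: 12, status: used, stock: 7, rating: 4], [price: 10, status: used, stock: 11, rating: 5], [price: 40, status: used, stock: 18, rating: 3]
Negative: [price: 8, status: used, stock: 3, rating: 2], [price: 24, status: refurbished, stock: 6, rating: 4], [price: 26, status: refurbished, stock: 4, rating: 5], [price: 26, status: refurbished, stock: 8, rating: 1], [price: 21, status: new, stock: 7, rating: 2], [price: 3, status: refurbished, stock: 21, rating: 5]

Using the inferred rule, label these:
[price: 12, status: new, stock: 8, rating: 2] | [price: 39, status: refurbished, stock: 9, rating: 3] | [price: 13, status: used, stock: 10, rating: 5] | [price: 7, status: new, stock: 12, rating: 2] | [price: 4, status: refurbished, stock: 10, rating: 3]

The classifier is using: status is used AND stock ≥ 4.
[price: 12, status: new, stock: 8, rating: 2] — status is new, stock = 8, hence Negative. [price: 39, status: refurbished, stock: 9, rating: 3] — status is refurbished, stock = 9, hence Negative. [price: 13, status: used, stock: 10, rating: 5] — status is used, stock = 10, hence Positive. [price: 7, status: new, stock: 12, rating: 2] — status is new, stock = 12, hence Negative. [price: 4, status: refurbished, stock: 10, rating: 3] — status is refurbished, stock = 10, hence Negative.

Negative, Negative, Positive, Negative, Negative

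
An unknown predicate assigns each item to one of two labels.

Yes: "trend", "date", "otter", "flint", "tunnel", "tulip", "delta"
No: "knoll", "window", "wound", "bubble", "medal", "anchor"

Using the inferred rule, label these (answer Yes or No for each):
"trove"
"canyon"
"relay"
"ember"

Yes, No, No, No

The common property of the 'Yes' items is: contains 't'. No 'No' item has it.
"trove" — has 't', hence Yes.
"canyon" — no 't', hence No.
"relay" — no 't', hence No.
"ember" — no 't', hence No.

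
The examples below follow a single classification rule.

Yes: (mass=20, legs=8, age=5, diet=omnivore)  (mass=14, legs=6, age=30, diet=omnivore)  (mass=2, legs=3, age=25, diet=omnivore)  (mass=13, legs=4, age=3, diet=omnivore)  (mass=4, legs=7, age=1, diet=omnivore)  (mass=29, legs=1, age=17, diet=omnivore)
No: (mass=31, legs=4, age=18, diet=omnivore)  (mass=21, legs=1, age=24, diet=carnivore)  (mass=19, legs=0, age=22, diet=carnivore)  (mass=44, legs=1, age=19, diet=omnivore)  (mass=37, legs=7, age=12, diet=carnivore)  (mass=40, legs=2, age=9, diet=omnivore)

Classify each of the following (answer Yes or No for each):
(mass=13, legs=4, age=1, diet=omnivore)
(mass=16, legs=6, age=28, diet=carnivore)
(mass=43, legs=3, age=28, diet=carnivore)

The pattern is that an item is 'Yes' exactly when: diet is omnivore AND mass ≤ 29.
(mass=13, legs=4, age=1, diet=omnivore) → diet is omnivore, mass = 13 → Yes. (mass=16, legs=6, age=28, diet=carnivore) → diet is carnivore, mass = 16 → No. (mass=43, legs=3, age=28, diet=carnivore) → diet is carnivore, mass = 43 → No.

Yes, No, No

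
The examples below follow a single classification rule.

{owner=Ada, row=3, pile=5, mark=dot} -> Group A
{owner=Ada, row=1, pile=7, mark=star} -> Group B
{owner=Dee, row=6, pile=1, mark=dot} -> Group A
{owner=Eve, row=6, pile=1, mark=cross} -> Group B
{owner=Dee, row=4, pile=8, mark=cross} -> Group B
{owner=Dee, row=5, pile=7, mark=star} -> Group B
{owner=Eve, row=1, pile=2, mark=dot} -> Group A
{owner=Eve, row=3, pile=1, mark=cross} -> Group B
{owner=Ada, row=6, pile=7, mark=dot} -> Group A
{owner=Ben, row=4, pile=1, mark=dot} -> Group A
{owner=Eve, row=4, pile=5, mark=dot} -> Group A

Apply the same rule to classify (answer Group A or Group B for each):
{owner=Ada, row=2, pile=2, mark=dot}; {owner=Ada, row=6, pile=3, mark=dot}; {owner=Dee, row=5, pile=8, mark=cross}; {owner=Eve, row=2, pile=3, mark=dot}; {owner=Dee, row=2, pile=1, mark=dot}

Group A, Group A, Group B, Group A, Group A

The distinguishing property — mark is dot — holds for all the 'Group A' cases and none of the 'Group B' cases.
{owner=Ada, row=2, pile=2, mark=dot}: Group A (mark is dot).
{owner=Ada, row=6, pile=3, mark=dot}: Group A (mark is dot).
{owner=Dee, row=5, pile=8, mark=cross}: Group B (mark is cross).
{owner=Eve, row=2, pile=3, mark=dot}: Group A (mark is dot).
{owner=Dee, row=2, pile=1, mark=dot}: Group A (mark is dot).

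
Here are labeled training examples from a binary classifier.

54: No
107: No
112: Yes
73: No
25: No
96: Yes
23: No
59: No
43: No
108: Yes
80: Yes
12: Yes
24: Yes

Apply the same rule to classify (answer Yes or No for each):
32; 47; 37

Yes, No, No

The common property of the 'Yes' items is: multiple of 4. No 'No' item has it.
32 → 32 = 4·8 → Yes. 47 → 47 = 4·11 + 3 → No. 37 → 37 = 4·9 + 1 → No.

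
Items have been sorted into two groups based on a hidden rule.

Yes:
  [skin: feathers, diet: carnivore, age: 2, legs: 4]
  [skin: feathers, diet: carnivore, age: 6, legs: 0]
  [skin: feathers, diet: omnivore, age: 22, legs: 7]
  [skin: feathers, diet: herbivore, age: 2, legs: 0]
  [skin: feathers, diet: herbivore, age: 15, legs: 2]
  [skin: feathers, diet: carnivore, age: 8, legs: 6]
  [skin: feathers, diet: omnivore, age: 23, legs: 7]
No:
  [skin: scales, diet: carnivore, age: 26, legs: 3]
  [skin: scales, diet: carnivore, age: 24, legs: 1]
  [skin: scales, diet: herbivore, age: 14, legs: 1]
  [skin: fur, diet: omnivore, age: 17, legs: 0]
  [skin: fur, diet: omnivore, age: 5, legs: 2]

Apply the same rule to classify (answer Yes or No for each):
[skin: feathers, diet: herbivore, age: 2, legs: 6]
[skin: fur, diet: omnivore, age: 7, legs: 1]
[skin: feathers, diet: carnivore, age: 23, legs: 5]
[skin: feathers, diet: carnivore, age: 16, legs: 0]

Yes, No, Yes, Yes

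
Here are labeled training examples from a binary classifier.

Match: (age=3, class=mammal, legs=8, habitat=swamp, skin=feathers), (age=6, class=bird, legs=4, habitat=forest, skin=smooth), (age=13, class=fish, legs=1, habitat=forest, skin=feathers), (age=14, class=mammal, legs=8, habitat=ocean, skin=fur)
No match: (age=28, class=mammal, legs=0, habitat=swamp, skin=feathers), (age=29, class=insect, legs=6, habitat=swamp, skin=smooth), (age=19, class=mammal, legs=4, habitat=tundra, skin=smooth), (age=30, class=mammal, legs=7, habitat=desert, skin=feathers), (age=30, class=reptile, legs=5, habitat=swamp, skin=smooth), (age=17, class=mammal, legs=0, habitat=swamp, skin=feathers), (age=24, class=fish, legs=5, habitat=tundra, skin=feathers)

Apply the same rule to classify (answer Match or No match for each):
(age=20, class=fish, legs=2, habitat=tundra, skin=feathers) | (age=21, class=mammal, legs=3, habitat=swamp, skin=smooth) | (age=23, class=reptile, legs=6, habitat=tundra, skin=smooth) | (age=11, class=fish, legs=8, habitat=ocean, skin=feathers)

No match, No match, No match, Match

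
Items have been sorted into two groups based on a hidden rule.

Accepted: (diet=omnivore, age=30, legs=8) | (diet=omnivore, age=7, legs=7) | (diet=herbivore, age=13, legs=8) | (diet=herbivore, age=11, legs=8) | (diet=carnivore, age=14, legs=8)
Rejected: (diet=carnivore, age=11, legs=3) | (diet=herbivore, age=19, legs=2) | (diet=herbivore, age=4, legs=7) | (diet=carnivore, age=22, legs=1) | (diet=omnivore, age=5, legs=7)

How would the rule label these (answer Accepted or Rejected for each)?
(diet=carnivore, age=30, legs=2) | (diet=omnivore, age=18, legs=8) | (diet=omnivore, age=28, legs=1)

Rejected, Accepted, Rejected

All 'Accepted' examples share one property — legs ≥ 7 AND age ≥ 7 — and every 'Rejected' example lacks it.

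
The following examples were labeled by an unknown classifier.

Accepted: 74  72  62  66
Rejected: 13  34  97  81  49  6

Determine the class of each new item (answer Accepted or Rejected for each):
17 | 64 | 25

Rejected, Accepted, Rejected

The rule appears to be: even AND at least 49.
17: 17 is odd, 17 < 49, does not satisfy this → Rejected. 64: 64 is even, 64 ≥ 49, fits → Accepted. 25: 25 is odd, 25 < 49, does not satisfy this → Rejected.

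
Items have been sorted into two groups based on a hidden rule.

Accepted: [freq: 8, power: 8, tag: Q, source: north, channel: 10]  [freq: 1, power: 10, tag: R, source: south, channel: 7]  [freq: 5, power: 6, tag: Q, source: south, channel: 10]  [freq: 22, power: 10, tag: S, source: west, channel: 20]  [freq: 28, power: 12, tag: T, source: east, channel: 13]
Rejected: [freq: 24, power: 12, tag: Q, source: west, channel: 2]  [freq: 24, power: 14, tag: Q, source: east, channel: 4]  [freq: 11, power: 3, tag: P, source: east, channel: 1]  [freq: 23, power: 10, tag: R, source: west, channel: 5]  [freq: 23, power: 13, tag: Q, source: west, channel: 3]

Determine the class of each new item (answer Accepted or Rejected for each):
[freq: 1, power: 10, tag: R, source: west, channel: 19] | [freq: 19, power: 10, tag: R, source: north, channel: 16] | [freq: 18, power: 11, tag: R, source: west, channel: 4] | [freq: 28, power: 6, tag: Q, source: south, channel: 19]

Accepted, Accepted, Rejected, Accepted

The simplest hypothesis consistent with all the labels is: channel ≥ 7.
[freq: 1, power: 10, tag: R, source: west, channel: 19]: Accepted (channel = 19). [freq: 19, power: 10, tag: R, source: north, channel: 16]: Accepted (channel = 16). [freq: 18, power: 11, tag: R, source: west, channel: 4]: Rejected (channel = 4). [freq: 28, power: 6, tag: Q, source: south, channel: 19]: Accepted (channel = 19).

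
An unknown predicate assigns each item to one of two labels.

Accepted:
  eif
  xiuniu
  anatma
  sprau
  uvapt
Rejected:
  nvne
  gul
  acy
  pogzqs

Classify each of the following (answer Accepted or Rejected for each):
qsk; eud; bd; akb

The distinguishing property — has ≥ 2 vowels — holds for all the 'Accepted' cases and none of the 'Rejected' cases.

Rejected, Accepted, Rejected, Rejected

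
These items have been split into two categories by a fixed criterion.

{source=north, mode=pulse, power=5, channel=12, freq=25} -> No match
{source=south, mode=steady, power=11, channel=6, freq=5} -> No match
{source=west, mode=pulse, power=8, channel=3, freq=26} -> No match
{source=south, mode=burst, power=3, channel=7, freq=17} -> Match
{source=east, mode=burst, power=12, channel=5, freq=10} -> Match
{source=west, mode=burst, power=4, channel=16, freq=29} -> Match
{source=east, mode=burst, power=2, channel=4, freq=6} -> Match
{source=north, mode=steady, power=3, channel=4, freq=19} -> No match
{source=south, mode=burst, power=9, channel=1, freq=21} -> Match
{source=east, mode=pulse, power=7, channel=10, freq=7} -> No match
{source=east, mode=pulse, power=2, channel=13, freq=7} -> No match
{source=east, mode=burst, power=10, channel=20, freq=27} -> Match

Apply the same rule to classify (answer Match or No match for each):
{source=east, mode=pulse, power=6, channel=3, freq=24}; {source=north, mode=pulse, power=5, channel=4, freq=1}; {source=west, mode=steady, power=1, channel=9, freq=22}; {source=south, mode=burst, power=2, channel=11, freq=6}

No match, No match, No match, Match

Looking at the examples, the only property every 'Match' case has and every 'No match' case lacks is: mode is burst.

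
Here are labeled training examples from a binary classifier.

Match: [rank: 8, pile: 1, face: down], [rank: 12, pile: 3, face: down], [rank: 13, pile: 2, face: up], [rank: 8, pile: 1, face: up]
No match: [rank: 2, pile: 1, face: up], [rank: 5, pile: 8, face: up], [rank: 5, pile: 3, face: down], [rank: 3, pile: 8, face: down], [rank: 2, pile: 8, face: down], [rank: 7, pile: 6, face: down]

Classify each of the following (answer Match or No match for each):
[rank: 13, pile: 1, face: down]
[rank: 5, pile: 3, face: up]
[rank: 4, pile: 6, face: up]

A rule that fits every label: rank ≥ 8 — true of each 'Match' example, false of each 'No match' one.
[rank: 13, pile: 1, face: down]: Match (rank = 13). [rank: 5, pile: 3, face: up]: No match (rank = 5). [rank: 4, pile: 6, face: up]: No match (rank = 4).

Match, No match, No match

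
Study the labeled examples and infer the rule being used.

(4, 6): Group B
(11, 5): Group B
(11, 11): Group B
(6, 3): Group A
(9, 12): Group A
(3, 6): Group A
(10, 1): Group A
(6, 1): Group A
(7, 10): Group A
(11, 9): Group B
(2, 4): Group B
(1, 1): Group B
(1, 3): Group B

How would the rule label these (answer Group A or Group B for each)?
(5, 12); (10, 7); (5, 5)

The simplest hypothesis consistent with all the labels is: sum is odd.
Group A: (5, 12), since 5+12 = 17.
Group A: (10, 7), since 10+7 = 17.
Group B: (5, 5), since 5+5 = 10.

Group A, Group A, Group B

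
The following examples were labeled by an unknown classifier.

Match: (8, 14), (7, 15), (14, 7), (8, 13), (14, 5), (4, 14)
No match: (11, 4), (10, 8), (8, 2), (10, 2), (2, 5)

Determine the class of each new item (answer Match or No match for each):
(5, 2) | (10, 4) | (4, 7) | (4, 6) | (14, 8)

A rule that fits every label: max ≥ 13 — true of each 'Match' example, false of each 'No match' one.
(5, 2): max 5, does not fit → No match. (10, 4): max 10, does not fit → No match. (4, 7): max 7, does not fit → No match. (4, 6): max 6, does not fit → No match. (14, 8): max 14, checks out → Match.

No match, No match, No match, No match, Match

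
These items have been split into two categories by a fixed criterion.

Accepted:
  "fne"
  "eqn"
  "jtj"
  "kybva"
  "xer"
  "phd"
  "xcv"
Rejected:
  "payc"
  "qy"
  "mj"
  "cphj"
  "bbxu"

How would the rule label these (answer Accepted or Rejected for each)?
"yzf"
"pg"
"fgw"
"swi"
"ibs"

'Accepted' ⟺ odd length.
"yzf": length 3 — matches, so Accepted. "pg": length 2 — does not pass, so Rejected. "fgw": length 3 — matches, so Accepted. "swi": length 3 — matches, so Accepted. "ibs": length 3 — matches, so Accepted.

Accepted, Rejected, Accepted, Accepted, Accepted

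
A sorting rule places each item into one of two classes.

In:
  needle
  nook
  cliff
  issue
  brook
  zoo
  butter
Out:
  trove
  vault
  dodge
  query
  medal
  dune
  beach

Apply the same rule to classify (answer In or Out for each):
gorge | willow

The pattern is that an item is 'In' exactly when: has a double letter.

Out, In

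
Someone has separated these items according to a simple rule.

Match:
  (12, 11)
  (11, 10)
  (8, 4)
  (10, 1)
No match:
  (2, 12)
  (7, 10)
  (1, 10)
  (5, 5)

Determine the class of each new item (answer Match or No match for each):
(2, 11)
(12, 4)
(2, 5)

No match, Match, No match

'Match' ⟺ first > second.
No match: (2, 11), since 2 < 11.
Match: (12, 4), since 12 > 4.
No match: (2, 5), since 2 < 5.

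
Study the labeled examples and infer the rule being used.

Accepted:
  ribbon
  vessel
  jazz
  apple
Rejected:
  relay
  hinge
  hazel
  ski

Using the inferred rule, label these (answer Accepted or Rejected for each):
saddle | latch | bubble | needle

The rule appears to be: has a double letter.

Accepted, Rejected, Accepted, Accepted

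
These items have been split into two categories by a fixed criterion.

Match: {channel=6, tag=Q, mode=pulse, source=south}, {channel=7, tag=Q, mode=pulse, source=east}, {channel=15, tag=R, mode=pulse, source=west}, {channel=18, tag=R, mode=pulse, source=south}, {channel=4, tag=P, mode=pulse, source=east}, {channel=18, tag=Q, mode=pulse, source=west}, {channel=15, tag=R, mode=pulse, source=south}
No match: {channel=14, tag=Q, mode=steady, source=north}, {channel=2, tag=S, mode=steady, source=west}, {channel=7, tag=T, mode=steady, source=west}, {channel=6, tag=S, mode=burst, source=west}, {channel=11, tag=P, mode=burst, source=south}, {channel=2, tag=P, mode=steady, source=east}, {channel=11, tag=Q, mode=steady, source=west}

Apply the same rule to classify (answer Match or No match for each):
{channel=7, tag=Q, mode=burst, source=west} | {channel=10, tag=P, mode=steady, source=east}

No match, No match

'Match' ⟺ mode is pulse.
No match: {channel=7, tag=Q, mode=burst, source=west}, since mode is burst. No match: {channel=10, tag=P, mode=steady, source=east}, since mode is steady.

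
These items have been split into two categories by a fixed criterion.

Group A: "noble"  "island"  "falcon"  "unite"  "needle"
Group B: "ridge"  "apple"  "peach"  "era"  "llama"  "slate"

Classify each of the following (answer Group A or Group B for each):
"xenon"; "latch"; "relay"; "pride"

Group A, Group B, Group B, Group B

Every 'Group A' example satisfies: contains 'n'. None of the 'Group B' examples do.
"xenon": Group A (has 'n'). "latch": Group B (no 'n'). "relay": Group B (no 'n'). "pride": Group B (no 'n').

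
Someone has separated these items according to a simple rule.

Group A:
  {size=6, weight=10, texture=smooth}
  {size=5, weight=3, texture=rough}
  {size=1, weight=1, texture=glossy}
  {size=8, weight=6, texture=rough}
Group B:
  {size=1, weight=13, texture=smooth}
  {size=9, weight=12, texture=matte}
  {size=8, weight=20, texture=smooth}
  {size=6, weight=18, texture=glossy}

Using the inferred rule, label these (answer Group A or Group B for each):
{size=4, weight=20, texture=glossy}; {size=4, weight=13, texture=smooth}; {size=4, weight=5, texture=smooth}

Group B, Group B, Group A

Rule: weight ≤ 10. This holds for each 'Group A' example and fails for each 'Group B' one.
{size=4, weight=20, texture=glossy} — weight = 20, hence Group B. {size=4, weight=13, texture=smooth} — weight = 13, hence Group B. {size=4, weight=5, texture=smooth} — weight = 5, hence Group A.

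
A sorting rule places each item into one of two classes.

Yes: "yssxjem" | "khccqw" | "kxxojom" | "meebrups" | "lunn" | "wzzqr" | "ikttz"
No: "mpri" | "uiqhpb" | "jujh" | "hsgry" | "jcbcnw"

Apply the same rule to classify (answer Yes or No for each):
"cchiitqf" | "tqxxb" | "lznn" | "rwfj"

Yes, Yes, Yes, No

Checking candidate rules against both groups, what survives is: has a double letter.
"cchiitqf" → 'cc' doubled → Yes.
"tqxxb" → 'xx' doubled → Yes.
"lznn" → 'nn' doubled → Yes.
"rwfj" → no doubled letter → No.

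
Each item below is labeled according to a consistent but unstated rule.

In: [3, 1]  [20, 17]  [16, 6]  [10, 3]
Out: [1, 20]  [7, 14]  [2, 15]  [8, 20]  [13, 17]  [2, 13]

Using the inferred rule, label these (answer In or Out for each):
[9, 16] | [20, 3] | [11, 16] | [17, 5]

Out, In, Out, In

All 'In' examples share one property — first > second — and every 'Out' example lacks it.
[9, 16]: 9 < 16, does not satisfy this → Out. [20, 3]: 20 > 3, passes → In. [11, 16]: 11 < 16, does not satisfy this → Out. [17, 5]: 17 > 5, passes → In.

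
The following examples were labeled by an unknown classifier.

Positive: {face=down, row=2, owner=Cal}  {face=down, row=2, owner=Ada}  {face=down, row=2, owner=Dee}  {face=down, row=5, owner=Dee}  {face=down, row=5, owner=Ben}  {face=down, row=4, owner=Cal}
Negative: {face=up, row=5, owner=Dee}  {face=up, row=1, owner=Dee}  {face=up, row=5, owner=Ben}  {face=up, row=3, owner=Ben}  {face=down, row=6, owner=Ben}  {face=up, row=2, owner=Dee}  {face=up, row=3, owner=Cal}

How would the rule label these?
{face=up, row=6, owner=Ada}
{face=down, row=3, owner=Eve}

The rule appears to be: face is down AND row ≤ 5.
{face=up, row=6, owner=Ada}: face is up, row = 6, doesn't match → Negative.
{face=down, row=3, owner=Eve}: face is down, row = 3, satisfies this → Positive.

Negative, Positive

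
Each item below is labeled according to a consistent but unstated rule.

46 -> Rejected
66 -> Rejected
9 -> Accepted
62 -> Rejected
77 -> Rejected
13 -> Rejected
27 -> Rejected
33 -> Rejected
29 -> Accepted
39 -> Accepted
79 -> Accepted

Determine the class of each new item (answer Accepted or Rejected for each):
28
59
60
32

Rejected, Accepted, Rejected, Rejected

The classifier is using: ends in digit 9.
28: last digit 8, doesn't match → Rejected.
59: last digit 9, passes → Accepted.
60: last digit 0, doesn't match → Rejected.
32: last digit 2, doesn't match → Rejected.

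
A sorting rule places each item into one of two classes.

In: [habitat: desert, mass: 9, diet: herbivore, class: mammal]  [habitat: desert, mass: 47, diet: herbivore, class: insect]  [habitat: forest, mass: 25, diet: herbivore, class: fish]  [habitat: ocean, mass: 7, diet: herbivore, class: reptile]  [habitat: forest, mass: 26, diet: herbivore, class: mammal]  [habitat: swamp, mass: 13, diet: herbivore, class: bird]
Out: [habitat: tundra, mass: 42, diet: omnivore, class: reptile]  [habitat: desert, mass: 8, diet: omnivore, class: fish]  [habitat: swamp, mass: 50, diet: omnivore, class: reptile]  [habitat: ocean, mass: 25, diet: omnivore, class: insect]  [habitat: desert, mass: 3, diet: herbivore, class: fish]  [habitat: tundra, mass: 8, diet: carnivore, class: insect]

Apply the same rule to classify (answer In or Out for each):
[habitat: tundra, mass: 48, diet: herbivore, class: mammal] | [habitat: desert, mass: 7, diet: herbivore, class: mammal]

In, In

The distinguishing property — diet is herbivore AND mass ≥ 7 — holds for all the 'In' cases and none of the 'Out' cases.
[habitat: tundra, mass: 48, diet: herbivore, class: mammal]: In (diet is herbivore, mass = 48).
[habitat: desert, mass: 7, diet: herbivore, class: mammal]: In (diet is herbivore, mass = 7).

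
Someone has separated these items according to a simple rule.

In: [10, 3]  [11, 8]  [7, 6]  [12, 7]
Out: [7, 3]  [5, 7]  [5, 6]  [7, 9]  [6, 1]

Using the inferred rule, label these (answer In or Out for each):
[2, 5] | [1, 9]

Every 'In' example satisfies: sum ≥ 12 AND sum is odd. None of the 'Out' examples do.
[2, 5] → 2+5 = 7 → Out.
[1, 9] → 1+9 = 10 → Out.

Out, Out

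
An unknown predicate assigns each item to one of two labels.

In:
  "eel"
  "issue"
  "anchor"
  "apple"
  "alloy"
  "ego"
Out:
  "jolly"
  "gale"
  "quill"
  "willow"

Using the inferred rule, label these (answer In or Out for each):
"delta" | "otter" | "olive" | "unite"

The distinguishing property — starts with a vowel — holds for all the 'In' cases and none of the 'Out' cases.

Out, In, In, In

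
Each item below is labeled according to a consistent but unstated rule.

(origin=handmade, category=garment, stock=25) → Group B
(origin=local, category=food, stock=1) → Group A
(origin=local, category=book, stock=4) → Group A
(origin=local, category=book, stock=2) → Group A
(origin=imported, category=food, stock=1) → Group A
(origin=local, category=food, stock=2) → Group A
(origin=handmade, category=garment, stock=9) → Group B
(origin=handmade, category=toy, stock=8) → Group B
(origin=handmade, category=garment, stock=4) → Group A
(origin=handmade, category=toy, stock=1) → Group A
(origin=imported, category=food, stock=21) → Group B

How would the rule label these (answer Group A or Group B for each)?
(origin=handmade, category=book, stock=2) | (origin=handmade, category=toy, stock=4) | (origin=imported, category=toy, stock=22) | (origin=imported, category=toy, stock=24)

The classifier is using: stock ≤ 4.
(origin=handmade, category=book, stock=2) → stock = 2 → Group A.
(origin=handmade, category=toy, stock=4) → stock = 4 → Group A.
(origin=imported, category=toy, stock=22) → stock = 22 → Group B.
(origin=imported, category=toy, stock=24) → stock = 24 → Group B.

Group A, Group A, Group B, Group B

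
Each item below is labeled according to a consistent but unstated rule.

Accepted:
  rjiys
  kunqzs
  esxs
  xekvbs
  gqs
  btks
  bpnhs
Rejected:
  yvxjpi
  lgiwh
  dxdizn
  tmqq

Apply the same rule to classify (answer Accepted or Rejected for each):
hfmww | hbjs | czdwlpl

Every 'Accepted' example satisfies: contains 's'. None of the 'Rejected' examples do.

Rejected, Accepted, Rejected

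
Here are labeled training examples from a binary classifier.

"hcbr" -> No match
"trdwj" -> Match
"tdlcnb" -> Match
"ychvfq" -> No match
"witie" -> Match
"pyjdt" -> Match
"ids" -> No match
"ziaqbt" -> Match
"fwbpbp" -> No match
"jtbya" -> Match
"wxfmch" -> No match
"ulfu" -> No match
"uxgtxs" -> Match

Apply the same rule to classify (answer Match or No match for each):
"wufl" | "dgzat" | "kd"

No match, Match, No match

A rule that fits every label: contains 't' — true of each 'Match' example, false of each 'No match' one.
No match: "wufl", since no 't'.
Match: "dgzat", since has 't'.
No match: "kd", since no 't'.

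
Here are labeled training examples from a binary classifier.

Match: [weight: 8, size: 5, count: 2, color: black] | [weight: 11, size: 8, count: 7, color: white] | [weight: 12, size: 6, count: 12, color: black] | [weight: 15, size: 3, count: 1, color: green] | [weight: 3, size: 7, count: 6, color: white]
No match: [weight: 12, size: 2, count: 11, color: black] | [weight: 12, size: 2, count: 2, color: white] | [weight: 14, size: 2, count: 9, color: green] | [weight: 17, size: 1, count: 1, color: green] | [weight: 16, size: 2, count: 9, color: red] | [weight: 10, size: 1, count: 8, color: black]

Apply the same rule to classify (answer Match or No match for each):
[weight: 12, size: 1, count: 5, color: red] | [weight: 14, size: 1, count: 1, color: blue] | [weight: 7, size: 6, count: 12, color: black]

The classifier is using: size ≥ 3.

No match, No match, Match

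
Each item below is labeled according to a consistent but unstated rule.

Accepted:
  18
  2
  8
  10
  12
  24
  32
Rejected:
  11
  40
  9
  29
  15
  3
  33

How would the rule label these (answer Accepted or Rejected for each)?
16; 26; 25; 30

Every 'Accepted' example satisfies: even AND at most 32. None of the 'Rejected' examples do.
16 → 16 is even, 16 ≤ 32 → Accepted.
26 → 26 is even, 26 ≤ 32 → Accepted.
25 → 25 is odd, 25 ≤ 32 → Rejected.
30 → 30 is even, 30 ≤ 32 → Accepted.

Accepted, Accepted, Rejected, Accepted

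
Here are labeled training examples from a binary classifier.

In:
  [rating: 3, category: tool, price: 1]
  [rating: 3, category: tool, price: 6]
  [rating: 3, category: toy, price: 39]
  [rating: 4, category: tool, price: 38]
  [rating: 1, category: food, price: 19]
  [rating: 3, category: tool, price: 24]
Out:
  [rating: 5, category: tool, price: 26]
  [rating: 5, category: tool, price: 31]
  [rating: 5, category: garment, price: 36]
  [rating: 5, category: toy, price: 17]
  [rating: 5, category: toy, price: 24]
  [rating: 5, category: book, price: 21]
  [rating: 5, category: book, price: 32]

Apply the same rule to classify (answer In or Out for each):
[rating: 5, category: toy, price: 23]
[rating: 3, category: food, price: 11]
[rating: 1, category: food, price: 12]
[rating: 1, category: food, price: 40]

Out, In, In, In

The classifier is using: rating ≤ 4.
[rating: 5, category: toy, price: 23]: rating = 5 — doesn't qualify, so Out.
[rating: 3, category: food, price: 11]: rating = 3 — satisfies this, so In.
[rating: 1, category: food, price: 12]: rating = 1 — satisfies this, so In.
[rating: 1, category: food, price: 40]: rating = 1 — satisfies this, so In.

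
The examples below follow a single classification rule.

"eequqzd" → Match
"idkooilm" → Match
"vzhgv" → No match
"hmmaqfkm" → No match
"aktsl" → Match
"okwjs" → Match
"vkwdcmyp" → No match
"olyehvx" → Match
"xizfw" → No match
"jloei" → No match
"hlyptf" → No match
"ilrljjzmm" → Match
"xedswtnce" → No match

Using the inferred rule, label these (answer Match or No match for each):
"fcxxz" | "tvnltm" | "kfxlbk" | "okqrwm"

No match, No match, No match, Match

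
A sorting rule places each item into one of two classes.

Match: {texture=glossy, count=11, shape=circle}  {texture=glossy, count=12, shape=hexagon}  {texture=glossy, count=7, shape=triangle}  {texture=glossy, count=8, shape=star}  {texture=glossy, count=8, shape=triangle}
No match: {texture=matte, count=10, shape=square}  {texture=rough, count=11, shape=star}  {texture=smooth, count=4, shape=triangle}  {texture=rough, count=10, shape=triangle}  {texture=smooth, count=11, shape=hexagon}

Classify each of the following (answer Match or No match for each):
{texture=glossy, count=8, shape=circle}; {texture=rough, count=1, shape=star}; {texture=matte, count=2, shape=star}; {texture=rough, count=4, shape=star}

Match, No match, No match, No match

'Match' ⟺ texture is glossy.
{texture=glossy, count=8, shape=circle} — texture is glossy, hence Match. {texture=rough, count=1, shape=star} — texture is rough, hence No match. {texture=matte, count=2, shape=star} — texture is matte, hence No match. {texture=rough, count=4, shape=star} — texture is rough, hence No match.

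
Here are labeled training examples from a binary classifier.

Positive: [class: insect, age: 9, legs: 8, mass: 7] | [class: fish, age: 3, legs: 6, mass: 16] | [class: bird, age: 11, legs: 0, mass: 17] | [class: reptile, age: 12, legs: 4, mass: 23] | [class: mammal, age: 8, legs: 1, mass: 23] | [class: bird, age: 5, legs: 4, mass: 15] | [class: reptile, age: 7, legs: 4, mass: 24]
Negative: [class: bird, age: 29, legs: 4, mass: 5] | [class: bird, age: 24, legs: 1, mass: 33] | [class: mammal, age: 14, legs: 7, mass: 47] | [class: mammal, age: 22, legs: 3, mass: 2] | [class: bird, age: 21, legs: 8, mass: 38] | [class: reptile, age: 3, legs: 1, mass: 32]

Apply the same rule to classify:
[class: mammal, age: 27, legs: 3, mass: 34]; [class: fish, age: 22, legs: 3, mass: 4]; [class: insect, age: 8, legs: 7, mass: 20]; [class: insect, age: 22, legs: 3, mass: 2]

The rule appears to be: age ≤ 12 AND mass ≤ 24.

Negative, Negative, Positive, Negative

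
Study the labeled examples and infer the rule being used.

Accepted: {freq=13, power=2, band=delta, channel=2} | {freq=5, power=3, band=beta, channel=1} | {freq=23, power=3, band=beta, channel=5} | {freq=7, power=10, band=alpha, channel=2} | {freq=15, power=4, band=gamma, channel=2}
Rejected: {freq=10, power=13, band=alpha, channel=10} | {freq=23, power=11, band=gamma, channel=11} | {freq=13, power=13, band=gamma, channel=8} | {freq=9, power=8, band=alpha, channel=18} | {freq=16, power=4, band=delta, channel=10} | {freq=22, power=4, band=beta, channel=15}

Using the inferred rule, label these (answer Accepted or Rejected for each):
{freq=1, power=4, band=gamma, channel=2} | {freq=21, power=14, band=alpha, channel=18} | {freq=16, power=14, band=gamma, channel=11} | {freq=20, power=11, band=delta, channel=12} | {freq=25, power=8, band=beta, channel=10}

Accepted, Rejected, Rejected, Rejected, Rejected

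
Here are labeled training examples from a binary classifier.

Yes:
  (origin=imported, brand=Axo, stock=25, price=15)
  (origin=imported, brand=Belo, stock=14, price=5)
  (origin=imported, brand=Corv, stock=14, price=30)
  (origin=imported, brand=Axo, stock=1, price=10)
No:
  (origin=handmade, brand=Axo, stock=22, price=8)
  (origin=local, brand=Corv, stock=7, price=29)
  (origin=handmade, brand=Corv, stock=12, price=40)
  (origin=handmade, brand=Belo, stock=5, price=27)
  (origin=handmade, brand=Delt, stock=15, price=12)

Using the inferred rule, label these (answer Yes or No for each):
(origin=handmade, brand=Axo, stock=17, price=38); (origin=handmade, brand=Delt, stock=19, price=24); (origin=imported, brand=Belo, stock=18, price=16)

No, No, Yes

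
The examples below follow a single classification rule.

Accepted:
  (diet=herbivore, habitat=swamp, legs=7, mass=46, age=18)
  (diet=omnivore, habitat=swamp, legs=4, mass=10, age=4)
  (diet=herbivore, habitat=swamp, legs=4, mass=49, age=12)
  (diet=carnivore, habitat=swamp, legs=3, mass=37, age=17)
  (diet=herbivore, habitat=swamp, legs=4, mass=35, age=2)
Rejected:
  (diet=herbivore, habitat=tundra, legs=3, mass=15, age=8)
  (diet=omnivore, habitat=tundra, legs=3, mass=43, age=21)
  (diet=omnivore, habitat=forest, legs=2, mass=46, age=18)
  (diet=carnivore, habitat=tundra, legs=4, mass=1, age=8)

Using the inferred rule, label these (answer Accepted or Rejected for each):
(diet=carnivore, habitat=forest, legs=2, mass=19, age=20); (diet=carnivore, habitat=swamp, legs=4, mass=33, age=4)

Rejected, Accepted

Looking at the examples, the only property every 'Accepted' case has and every 'Rejected' case lacks is: habitat is swamp.
(diet=carnivore, habitat=forest, legs=2, mass=19, age=20) → habitat is forest → Rejected. (diet=carnivore, habitat=swamp, legs=4, mass=33, age=4) → habitat is swamp → Accepted.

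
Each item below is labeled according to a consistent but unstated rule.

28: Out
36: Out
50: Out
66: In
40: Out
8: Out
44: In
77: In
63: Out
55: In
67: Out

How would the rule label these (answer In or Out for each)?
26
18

Out, Out

Every 'In' example satisfies: multiple of 11. None of the 'Out' examples do.
Out: 26, since 26 = 11·2 + 4.
Out: 18, since 18 = 11·1 + 7.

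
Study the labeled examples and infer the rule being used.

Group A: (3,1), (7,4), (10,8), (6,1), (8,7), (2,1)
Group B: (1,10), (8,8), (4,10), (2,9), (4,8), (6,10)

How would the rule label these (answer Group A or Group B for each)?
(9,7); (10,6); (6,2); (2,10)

Group A, Group A, Group A, Group B

The pattern is that an item is 'Group A' exactly when: first > second.
(9,7): Group A (9 > 7). (10,6): Group A (10 > 6). (6,2): Group A (6 > 2). (2,10): Group B (2 < 10).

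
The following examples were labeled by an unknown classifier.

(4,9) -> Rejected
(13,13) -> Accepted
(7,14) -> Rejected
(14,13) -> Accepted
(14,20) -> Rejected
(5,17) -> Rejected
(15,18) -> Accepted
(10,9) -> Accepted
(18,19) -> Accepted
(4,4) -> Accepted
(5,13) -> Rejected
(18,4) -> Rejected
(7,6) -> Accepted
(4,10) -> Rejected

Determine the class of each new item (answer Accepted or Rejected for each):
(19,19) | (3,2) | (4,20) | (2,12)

The distinguishing property — |first − second| ≤ 3 — holds for all the 'Accepted' cases and none of the 'Rejected' cases.
(19,19) → |19−19| = 0 → Accepted.
(3,2) → |3−2| = 1 → Accepted.
(4,20) → |4−20| = 16 → Rejected.
(2,12) → |2−12| = 10 → Rejected.

Accepted, Accepted, Rejected, Rejected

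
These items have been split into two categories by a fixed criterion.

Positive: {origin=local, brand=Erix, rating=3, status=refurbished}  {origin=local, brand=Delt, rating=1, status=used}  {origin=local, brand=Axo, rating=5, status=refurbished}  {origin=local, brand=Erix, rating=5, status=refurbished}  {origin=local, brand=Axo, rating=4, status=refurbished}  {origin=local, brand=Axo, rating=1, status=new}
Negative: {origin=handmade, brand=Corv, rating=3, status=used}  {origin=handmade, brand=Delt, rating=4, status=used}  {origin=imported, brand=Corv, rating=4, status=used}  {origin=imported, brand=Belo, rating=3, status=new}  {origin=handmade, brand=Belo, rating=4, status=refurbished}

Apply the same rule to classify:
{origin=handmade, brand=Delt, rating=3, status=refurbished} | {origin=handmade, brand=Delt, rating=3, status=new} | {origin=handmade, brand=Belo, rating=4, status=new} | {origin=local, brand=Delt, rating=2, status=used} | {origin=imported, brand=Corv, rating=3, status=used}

Checking candidate rules against both groups, what survives is: origin is local.

Negative, Negative, Negative, Positive, Negative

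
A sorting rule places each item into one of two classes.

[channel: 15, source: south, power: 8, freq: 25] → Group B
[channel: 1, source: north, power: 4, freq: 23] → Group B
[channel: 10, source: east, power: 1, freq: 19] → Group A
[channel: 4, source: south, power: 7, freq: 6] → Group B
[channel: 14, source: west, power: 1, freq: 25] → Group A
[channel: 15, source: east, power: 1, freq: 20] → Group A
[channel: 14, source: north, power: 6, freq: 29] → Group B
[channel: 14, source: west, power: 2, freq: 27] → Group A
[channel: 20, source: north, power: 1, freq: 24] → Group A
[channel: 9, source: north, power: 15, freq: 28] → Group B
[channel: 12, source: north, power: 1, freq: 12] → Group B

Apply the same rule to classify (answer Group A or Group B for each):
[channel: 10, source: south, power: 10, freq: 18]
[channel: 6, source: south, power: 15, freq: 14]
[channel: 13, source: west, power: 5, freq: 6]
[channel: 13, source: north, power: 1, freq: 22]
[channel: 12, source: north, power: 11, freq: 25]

Group B, Group B, Group B, Group A, Group B

'Group A' ⟺ freq ≥ 19 AND power ≤ 2.
[channel: 10, source: south, power: 10, freq: 18] — freq = 18, power = 10, hence Group B.
[channel: 6, source: south, power: 15, freq: 14] — freq = 14, power = 15, hence Group B.
[channel: 13, source: west, power: 5, freq: 6] — freq = 6, power = 5, hence Group B.
[channel: 13, source: north, power: 1, freq: 22] — freq = 22, power = 1, hence Group A.
[channel: 12, source: north, power: 11, freq: 25] — freq = 25, power = 11, hence Group B.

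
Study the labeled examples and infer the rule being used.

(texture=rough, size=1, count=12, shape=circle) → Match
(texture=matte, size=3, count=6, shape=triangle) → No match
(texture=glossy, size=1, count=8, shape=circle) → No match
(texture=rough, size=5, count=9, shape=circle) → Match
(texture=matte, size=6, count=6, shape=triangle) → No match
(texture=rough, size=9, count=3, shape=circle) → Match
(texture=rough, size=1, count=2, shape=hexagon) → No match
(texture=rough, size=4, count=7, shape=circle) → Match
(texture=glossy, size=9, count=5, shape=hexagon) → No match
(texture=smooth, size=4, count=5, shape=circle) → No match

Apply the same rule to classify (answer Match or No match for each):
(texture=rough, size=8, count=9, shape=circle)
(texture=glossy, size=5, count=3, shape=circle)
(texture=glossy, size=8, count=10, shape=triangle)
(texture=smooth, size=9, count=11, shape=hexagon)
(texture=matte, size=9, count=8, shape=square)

Match, No match, No match, No match, No match

The distinguishing property — shape is circle AND texture is rough — holds for all the 'Match' cases and none of the 'No match' cases.
(texture=rough, size=8, count=9, shape=circle): shape is circle, texture is rough — matches, so Match.
(texture=glossy, size=5, count=3, shape=circle): shape is circle, texture is glossy — doesn't qualify, so No match.
(texture=glossy, size=8, count=10, shape=triangle): shape is triangle, texture is glossy — doesn't qualify, so No match.
(texture=smooth, size=9, count=11, shape=hexagon): shape is hexagon, texture is smooth — doesn't qualify, so No match.
(texture=matte, size=9, count=8, shape=square): shape is square, texture is matte — doesn't qualify, so No match.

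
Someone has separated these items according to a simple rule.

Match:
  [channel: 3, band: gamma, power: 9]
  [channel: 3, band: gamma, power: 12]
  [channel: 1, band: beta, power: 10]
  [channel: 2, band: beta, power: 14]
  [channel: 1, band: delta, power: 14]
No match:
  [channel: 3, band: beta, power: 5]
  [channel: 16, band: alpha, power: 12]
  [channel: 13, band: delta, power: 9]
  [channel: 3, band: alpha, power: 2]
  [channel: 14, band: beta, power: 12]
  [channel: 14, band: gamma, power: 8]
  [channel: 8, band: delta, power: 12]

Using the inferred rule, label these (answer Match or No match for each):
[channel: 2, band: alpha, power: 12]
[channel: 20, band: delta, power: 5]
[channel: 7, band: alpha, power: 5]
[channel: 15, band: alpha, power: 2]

Match, No match, No match, No match

The common property of the 'Match' items is: power ≥ 8 AND channel ≤ 3. No 'No match' item has it.
Match: [channel: 2, band: alpha, power: 12], since power = 12, channel = 2. No match: [channel: 20, band: delta, power: 5], since power = 5, channel = 20. No match: [channel: 7, band: alpha, power: 5], since power = 5, channel = 7. No match: [channel: 15, band: alpha, power: 2], since power = 2, channel = 15.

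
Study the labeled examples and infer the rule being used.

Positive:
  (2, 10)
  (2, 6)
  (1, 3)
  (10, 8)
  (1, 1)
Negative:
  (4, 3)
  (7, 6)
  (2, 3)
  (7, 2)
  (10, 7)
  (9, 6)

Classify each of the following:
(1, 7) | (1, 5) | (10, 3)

Positive, Positive, Negative

One predicate separates the groups cleanly: sum is even.
(1, 7): Positive (1+7 = 8).
(1, 5): Positive (1+5 = 6).
(10, 3): Negative (10+3 = 13).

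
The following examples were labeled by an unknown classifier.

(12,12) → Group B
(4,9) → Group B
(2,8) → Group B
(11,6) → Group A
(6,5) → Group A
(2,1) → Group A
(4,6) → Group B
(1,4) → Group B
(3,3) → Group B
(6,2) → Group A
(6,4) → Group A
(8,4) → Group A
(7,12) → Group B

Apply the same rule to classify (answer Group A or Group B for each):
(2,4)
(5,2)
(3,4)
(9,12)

Group B, Group A, Group B, Group B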